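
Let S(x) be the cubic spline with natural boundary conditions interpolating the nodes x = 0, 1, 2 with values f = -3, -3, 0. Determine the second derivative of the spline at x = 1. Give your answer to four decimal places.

Write M_i for S''(x_i). With h_i = 1, 1 and divided differences Δ_i = 0, 3, the continuity of S' gives the tridiagonal system
  1·M_0 + 4·M_1 + 1·M_2 = 6(Δ_1 - Δ_0) = 18
Natural end conditions: M_0 = M_2 = 0.
Forward elimination and back-substitution give M_0 = 0, M_1 = 9/2, M_2 = 0.

4.5000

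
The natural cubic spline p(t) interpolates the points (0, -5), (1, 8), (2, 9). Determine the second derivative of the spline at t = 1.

Let M_i = p''(x_i). Step sizes h_i = 1, 1; slopes of the chords Δ_i = (y_(i+1) - y_i)/h_i = 13, 1.
  1·M_0 + 4·M_1 + 1·M_2 = 6(Δ_1 - Δ_0) = -72
Natural end conditions: M_0 = M_2 = 0.
Forward elimination and back-substitution give M_0 = 0, M_1 = -18, M_2 = 0.

-18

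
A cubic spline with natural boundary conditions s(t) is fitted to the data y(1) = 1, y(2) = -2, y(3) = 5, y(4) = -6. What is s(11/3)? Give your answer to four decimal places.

Let σ_i = s''(x_i). Step sizes h_i = 1, 1, 1; slopes of the chords Δ_i = (y_(i+1) - y_i)/h_i = -3, 7, -11.
  1·σ_0 + 4·σ_1 + 1·σ_2 = 6(Δ_1 - Δ_0) = 60
  1·σ_1 + 4·σ_2 + 1·σ_3 = 6(Δ_2 - Δ_1) = -108
Natural end conditions: σ_0 = σ_3 = 0.
Solving: σ_0 = 0, σ_1 = 116/5, σ_2 = -164/5, σ_3 = 0.
On [3, 4], s(t) = 5 - 1/15·(t - 3) - 82/5·(t - 3)² + 82/15·(t - 3)³.
With (t - 3) = 2/3: s(11/3) = -289/405.

-0.7136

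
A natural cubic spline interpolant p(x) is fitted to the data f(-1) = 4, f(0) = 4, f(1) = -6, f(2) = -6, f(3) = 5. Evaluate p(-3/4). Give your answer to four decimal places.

4.7492

Put M_i = p'' at the i-th knot. Here h = (1, 1, 1, 1) and Δ = (0, -10, 0, 11), so the interior equations h_(i-1)·M_(i-1) + 2(h_(i-1)+h_i)·M_i + h_i·M_(i+1) = 6(Δ_i − Δ_(i-1)) read
  1·M_0 + 4·M_1 + 1·M_2 = 6(Δ_1 - Δ_0) = -60
  1·M_1 + 4·M_2 + 1·M_3 = 6(Δ_2 - Δ_1) = 60
  1·M_2 + 4·M_3 + 1·M_4 = 6(Δ_3 - Δ_2) = 66
Natural end conditions: M_0 = M_4 = 0.
Solving the tridiagonal system: M_0 = 0, M_1 = -537/28, M_2 = 117/7, M_3 = 345/28, M_4 = 0.
On [-1, 0], p(x) = 4 + 179/56·(x + 1) + 0·(x + 1)² - 179/56·(x + 1)³.
With (x + 1) = 1/4: p(-3/4) = 17021/3584.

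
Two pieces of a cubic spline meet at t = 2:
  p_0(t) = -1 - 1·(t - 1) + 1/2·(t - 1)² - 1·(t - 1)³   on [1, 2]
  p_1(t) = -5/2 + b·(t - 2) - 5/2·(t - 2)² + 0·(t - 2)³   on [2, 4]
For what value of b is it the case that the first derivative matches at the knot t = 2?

-3

p_0'(t) = -1 + 1·(t - 1) - 3·(t - 1)², so p_0'(2) = -3. On the right, p_1'(2) = b, so b = -3.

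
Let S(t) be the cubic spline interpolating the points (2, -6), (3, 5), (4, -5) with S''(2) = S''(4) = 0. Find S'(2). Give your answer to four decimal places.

Let m_i = S''(x_i). Step sizes h_i = 1, 1; slopes of the chords Δ_i = (y_(i+1) - y_i)/h_i = 11, -10.
  1·m_0 + 4·m_1 + 1·m_2 = 6(Δ_1 - Δ_0) = -126
Natural end conditions: m_0 = m_2 = 0.
Solving: m_0 = 0, m_1 = -63/2, m_2 = 0.
On [2, 3], S'(t) = b_0 + 2c_0·(t - 2) + 3d_0·(t - 2)² with b_0 = Δ_0 - h_0(2m_0 + m_1)/6 = 65/4, c_0 = m_0/2 = 0, d_0 = (m_1 - m_0)/(6h_0) = -21/4. So S'(2) = 65/4.

16.2500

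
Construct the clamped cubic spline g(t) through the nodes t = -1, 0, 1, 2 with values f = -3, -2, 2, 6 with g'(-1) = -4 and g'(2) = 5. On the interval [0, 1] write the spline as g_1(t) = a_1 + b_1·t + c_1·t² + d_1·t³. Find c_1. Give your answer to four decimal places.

0.6000

Let m_i = g''(x_i). Step sizes h_i = 1, 1, 1; slopes of the chords Δ_i = (y_(i+1) - y_i)/h_i = 1, 4, 4.
  1·m_0 + 4·m_1 + 1·m_2 = 6(Δ_1 - Δ_0) = 18
  1·m_1 + 4·m_2 + 1·m_3 = 6(Δ_2 - Δ_1) = 0
Clamped end conditions give two more equations: 2h_0·m_0 + h_0·m_1 = 6(Δ_0 - g'(-1)) = 30 and h_2·m_2 + 2h_2·m_3 = 6(g'(2) - Δ_2) = 6.
Solving the tridiagonal system: m_0 = 72/5, m_1 = 6/5, m_2 = -6/5, m_3 = 18/5.
On [0, 1], with g_1(t) = a_1 + b_1·t + c_1·t² + d_1·t³: c_1 = m_1/2 = 3/5, d_1 = (m_2 - m_1)/(6h_1) = -2/5, b_1 = Δ_1 - h_1(2m_1 + m_2)/6 = 19/5.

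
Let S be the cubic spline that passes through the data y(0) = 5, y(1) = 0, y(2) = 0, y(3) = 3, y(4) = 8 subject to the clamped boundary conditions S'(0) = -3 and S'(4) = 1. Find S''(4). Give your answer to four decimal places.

-15.3929

With M_i denoting the second derivative at x_i, h_i = 1, 1, 1, 1, and Δ_i = (y_(i+1) − y_i)/h_i = -5, 0, 3, 5:
  1·M_0 + 4·M_1 + 1·M_2 = 6(Δ_1 - Δ_0) = 30
  1·M_1 + 4·M_2 + 1·M_3 = 6(Δ_2 - Δ_1) = 18
  1·M_2 + 4·M_3 + 1·M_4 = 6(Δ_3 - Δ_2) = 12
Clamped end conditions give two more equations: 2h_0·M_0 + h_0·M_1 = 6(Δ_0 - S'(0)) = -12 and h_3·M_3 + 2h_3·M_4 = 6(S'(4) - Δ_3) = -24.
Hence M_0 = -311/28, M_1 = 143/14, M_2 = 1/4, M_3 = 95/14, M_4 = -431/28.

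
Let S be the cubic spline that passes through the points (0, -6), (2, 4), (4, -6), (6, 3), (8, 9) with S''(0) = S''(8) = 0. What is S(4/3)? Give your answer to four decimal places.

3.1733

Put m_i = S'' at the i-th knot. Here h = (2, 2, 2, 2) and Δ = (5, -5, 9/2, 3), so the interior equations h_(i-1)·m_(i-1) + 2(h_(i-1)+h_i)·m_i + h_i·m_(i+1) = 6(Δ_i − Δ_(i-1)) read
  2·m_0 + 8·m_1 + 2·m_2 = 6(Δ_1 - Δ_0) = -60
  2·m_1 + 8·m_2 + 2·m_3 = 6(Δ_2 - Δ_1) = 57
  2·m_2 + 8·m_3 + 2·m_4 = 6(Δ_3 - Δ_2) = -9
Natural end conditions: m_0 = m_4 = 0.
Solving: m_0 = 0, m_1 = -1137/112, m_2 = 297/28, m_3 = -423/112, m_4 = 0.
On [0, 2], S(t) = -6 + 939/112·t + 0·t² - 379/448·t³.
With t = 4/3: S(4/3) = 2399/756.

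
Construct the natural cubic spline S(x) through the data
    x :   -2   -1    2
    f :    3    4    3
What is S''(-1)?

-1

Put M_i = S'' at the i-th knot. Here h = (1, 3) and Δ = (1, -1/3), so the interior equations h_(i-1)·M_(i-1) + 2(h_(i-1)+h_i)·M_i + h_i·M_(i+1) = 6(Δ_i − Δ_(i-1)) read
  1·M_0 + 8·M_1 + 3·M_2 = 6(Δ_1 - Δ_0) = -8
Natural end conditions: M_0 = M_2 = 0.
Hence M_0 = 0, M_1 = -1, M_2 = 0.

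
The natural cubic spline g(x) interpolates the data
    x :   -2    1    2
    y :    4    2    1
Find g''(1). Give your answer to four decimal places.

Write M_i for g''(x_i). With h_i = 3, 1 and divided differences Δ_i = -2/3, -1, the continuity of g' gives the tridiagonal system
  3·M_0 + 8·M_1 + 1·M_2 = 6(Δ_1 - Δ_0) = -2
Natural end conditions: M_0 = M_2 = 0.
Forward elimination and back-substitution give M_0 = 0, M_1 = -1/4, M_2 = 0.

-0.2500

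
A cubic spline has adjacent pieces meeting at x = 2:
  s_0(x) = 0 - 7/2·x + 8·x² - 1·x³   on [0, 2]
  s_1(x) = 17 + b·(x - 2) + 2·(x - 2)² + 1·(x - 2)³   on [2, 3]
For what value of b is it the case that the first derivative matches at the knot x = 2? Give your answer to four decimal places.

s_0'(x) = -7/2 + 16·x - 3·x², so s_0'(2) = 33/2. On the right, s_1'(2) = b, so b = 33/2.

16.5000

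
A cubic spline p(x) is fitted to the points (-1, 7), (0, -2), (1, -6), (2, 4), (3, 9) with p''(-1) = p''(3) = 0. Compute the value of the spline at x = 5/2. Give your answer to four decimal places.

Let M_i = p''(x_i). Step sizes h_i = 1, 1, 1, 1; slopes of the chords Δ_i = (y_(i+1) - y_i)/h_i = -9, -4, 10, 5.
  1·M_0 + 4·M_1 + 1·M_2 = 6(Δ_1 - Δ_0) = 30
  1·M_1 + 4·M_2 + 1·M_3 = 6(Δ_2 - Δ_1) = 84
  1·M_2 + 4·M_3 + 1·M_4 = 6(Δ_3 - Δ_2) = -30
Natural end conditions: M_0 = M_4 = 0.
Solving: M_0 = 0, M_1 = 3/2, M_2 = 24, M_3 = -27/2, M_4 = 0.
On [2, 3], p(x) = 4 + 19/2·(x - 2) - 27/4·(x - 2)² + 9/4·(x - 2)³.
With (x - 2) = 1/2: p(5/2) = 235/32.

7.3438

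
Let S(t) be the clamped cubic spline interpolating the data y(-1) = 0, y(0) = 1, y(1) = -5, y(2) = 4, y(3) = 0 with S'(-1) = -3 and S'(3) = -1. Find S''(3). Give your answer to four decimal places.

26.8571

Put M_i = S'' at the i-th knot. Here h = (1, 1, 1, 1) and Δ = (1, -6, 9, -4), so the interior equations h_(i-1)·M_(i-1) + 2(h_(i-1)+h_i)·M_i + h_i·M_(i+1) = 6(Δ_i − Δ_(i-1)) read
  1·M_0 + 4·M_1 + 1·M_2 = 6(Δ_1 - Δ_0) = -42
  1·M_1 + 4·M_2 + 1·M_3 = 6(Δ_2 - Δ_1) = 90
  1·M_2 + 4·M_3 + 1·M_4 = 6(Δ_3 - Δ_2) = -78
Clamped end conditions give two more equations: 2h_0·M_0 + h_0·M_1 = 6(Δ_0 - S'(-1)) = 24 and h_3·M_3 + 2h_3·M_4 = 6(S'(3) - Δ_3) = 18.
Hence M_0 = 176/7, M_1 = -184/7, M_2 = 38, M_3 = -250/7, M_4 = 188/7.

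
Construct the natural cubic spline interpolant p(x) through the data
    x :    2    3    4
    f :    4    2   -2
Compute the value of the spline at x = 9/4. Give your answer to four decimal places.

Put M_i = p'' at the i-th knot. Here h = (1, 1) and Δ = (-2, -4), so the interior equations h_(i-1)·M_(i-1) + 2(h_(i-1)+h_i)·M_i + h_i·M_(i+1) = 6(Δ_i − Δ_(i-1)) read
  1·M_0 + 4·M_1 + 1·M_2 = 6(Δ_1 - Δ_0) = -12
Natural end conditions: M_0 = M_2 = 0.
Hence M_0 = 0, M_1 = -3, M_2 = 0.
On [2, 3], p(x) = 4 - 3/2·(x - 2) + 0·(x - 2)² - 1/2·(x - 2)³.
With (x - 2) = 1/4: p(9/4) = 463/128.

3.6172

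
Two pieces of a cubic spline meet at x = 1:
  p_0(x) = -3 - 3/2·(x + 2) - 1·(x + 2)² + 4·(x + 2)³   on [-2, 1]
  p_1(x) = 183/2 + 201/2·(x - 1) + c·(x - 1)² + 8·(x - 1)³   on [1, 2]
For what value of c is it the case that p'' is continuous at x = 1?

p_0''(x) = -2 + 24·(x + 2), so p_0''(1) = 70. On the right, p_1''(1) = 2c, so c = 35.

35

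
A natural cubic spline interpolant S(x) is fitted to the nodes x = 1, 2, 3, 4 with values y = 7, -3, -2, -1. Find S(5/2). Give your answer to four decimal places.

Write M_i for S''(x_i). With h_i = 1, 1, 1 and divided differences Δ_i = -10, 1, 1, the continuity of S' gives the tridiagonal system
  1·M_0 + 4·M_1 + 1·M_2 = 6(Δ_1 - Δ_0) = 66
  1·M_1 + 4·M_2 + 1·M_3 = 6(Δ_2 - Δ_1) = 0
Natural end conditions: M_0 = M_3 = 0.
Solving the tridiagonal system: M_0 = 0, M_1 = 88/5, M_2 = -22/5, M_3 = 0.
On [2, 3], S(x) = -3 - 62/15·(x - 2) + 44/5·(x - 2)² - 11/3·(x - 2)³.
With (x - 2) = 1/2: S(5/2) = -133/40.

-3.3250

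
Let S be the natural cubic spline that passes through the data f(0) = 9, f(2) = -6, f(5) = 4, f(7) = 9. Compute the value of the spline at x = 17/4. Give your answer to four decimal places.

0.2560

Put M_i = S'' at the i-th knot. Here h = (2, 3, 2) and Δ = (-15/2, 10/3, 5/2), so the interior equations h_(i-1)·M_(i-1) + 2(h_(i-1)+h_i)·M_i + h_i·M_(i+1) = 6(Δ_i − Δ_(i-1)) read
  2·M_0 + 10·M_1 + 3·M_2 = 6(Δ_1 - Δ_0) = 65
  3·M_1 + 10·M_2 + 2·M_3 = 6(Δ_2 - Δ_1) = -5
Natural end conditions: M_0 = M_3 = 0.
Hence M_0 = 0, M_1 = 95/13, M_2 = -35/13, M_3 = 0.
On [2, 5], S(x) = -6 - 205/78·(x - 2) + 95/26·(x - 2)² - 5/9·(x - 2)³.
With (x - 2) = 9/4: S(17/4) = 213/832.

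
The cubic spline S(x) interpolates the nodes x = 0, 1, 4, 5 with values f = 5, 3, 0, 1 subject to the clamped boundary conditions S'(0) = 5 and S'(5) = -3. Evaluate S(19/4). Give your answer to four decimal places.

1.3817

Let m_i = S''(x_i). Step sizes h_i = 1, 3, 1; slopes of the chords Δ_i = (y_(i+1) - y_i)/h_i = -2, -1, 1.
  1·m_0 + 8·m_1 + 3·m_2 = 6(Δ_1 - Δ_0) = 6
  3·m_1 + 8·m_2 + 1·m_3 = 6(Δ_2 - Δ_1) = 12
Clamped end conditions give two more equations: 2h_0·m_0 + h_0·m_1 = 6(Δ_0 - S'(0)) = -42 and h_2·m_2 + 2h_2·m_3 = 6(S'(5) - Δ_2) = -24.
Forward elimination and back-substitution give m_0 = -470/21, m_1 = 58/21, m_2 = 44/21, m_3 = -274/21.
On [4, 5], S(x) = 0 + 52/21·(x - 4) + 22/21·(x - 4)² - 53/21·(x - 4)³.
With (x - 4) = 3/4: S(19/4) = 619/448.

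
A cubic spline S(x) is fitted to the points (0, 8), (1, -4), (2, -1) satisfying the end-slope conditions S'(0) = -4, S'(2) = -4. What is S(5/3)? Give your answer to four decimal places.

With σ_i denoting the second derivative at x_i, h_i = 1, 1, and Δ_i = (y_(i+1) − y_i)/h_i = -12, 3:
  1·σ_0 + 4·σ_1 + 1·σ_2 = 6(Δ_1 - Δ_0) = 90
Clamped end conditions give two more equations: 2h_0·σ_0 + h_0·σ_1 = 6(Δ_0 - S'(0)) = -48 and h_1·σ_1 + 2h_1·σ_2 = 6(S'(2) - Δ_1) = -42.
Hence σ_0 = -93/2, σ_1 = 45, σ_2 = -87/2.
On [1, 2], S(x) = -4 - 19/4·(x - 1) + 45/2·(x - 1)² - 59/4·(x - 1)³.
With (x - 1) = 2/3: S(5/3) = -83/54.

-1.5370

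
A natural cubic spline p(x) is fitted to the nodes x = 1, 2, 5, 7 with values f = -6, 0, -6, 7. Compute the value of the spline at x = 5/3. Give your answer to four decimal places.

-1.4497

Write M_i for p''(x_i). With h_i = 1, 3, 2 and divided differences Δ_i = 6, -2, 13/2, the continuity of p' gives the tridiagonal system
  1·M_0 + 8·M_1 + 3·M_2 = 6(Δ_1 - Δ_0) = -48
  3·M_1 + 10·M_2 + 2·M_3 = 6(Δ_2 - Δ_1) = 51
Natural end conditions: M_0 = M_3 = 0.
Hence M_0 = 0, M_1 = -633/71, M_2 = 552/71, M_3 = 0.
On [1, 2], p(x) = -6 + 1063/142·(x - 1) + 0·(x - 1)² - 211/142·(x - 1)³.
With (x - 1) = 2/3: p(5/3) = -2779/1917.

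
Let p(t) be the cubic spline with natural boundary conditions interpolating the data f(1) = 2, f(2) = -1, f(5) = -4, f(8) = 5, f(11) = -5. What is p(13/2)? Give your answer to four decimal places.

Let M_i = p''(x_i). Step sizes h_i = 1, 3, 3, 3; slopes of the chords Δ_i = (y_(i+1) - y_i)/h_i = -3, -1, 3, -10/3.
  1·M_0 + 8·M_1 + 3·M_2 = 6(Δ_1 - Δ_0) = 12
  3·M_1 + 12·M_2 + 3·M_3 = 6(Δ_2 - Δ_1) = 24
  3·M_2 + 12·M_3 + 3·M_4 = 6(Δ_3 - Δ_2) = -38
Natural end conditions: M_0 = M_4 = 0.
Hence M_0 = 0, M_1 = 23/54, M_2 = 232/81, M_3 = -629/162, M_4 = 0.
On [5, 8], p(t) = -4 + 673/324·(t - 5) + 116/81·(t - 5)² - 1093/2916·(t - 5)³.
With (t - 5) = 3/2: p(13/2) = 103/96.

1.0729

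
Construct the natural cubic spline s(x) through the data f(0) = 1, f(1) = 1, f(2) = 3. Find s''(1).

3

Put M_i = s'' at the i-th knot. Here h = (1, 1) and Δ = (0, 2), so the interior equations h_(i-1)·M_(i-1) + 2(h_(i-1)+h_i)·M_i + h_i·M_(i+1) = 6(Δ_i − Δ_(i-1)) read
  1·M_0 + 4·M_1 + 1·M_2 = 6(Δ_1 - Δ_0) = 12
Natural end conditions: M_0 = M_2 = 0.
Solving: M_0 = 0, M_1 = 3, M_2 = 0.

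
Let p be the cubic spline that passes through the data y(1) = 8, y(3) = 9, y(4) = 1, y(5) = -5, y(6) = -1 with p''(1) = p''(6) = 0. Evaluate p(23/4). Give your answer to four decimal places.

-2.5709

Put M_i = p'' at the i-th knot. Here h = (2, 1, 1, 1) and Δ = (1/2, -8, -6, 4), so the interior equations h_(i-1)·M_(i-1) + 2(h_(i-1)+h_i)·M_i + h_i·M_(i+1) = 6(Δ_i − Δ_(i-1)) read
  2·M_0 + 6·M_1 + 1·M_2 = 6(Δ_1 - Δ_0) = -51
  1·M_1 + 4·M_2 + 1·M_3 = 6(Δ_2 - Δ_1) = 12
  1·M_2 + 4·M_3 + 1·M_4 = 6(Δ_3 - Δ_2) = 60
Natural end conditions: M_0 = M_4 = 0.
Forward elimination and back-substitution give M_0 = 0, M_1 = -753/86, M_2 = 66/43, M_3 = 1257/86, M_4 = 0.
On [5, 6], p(x) = -5 - 75/86·(x - 5) + 1257/172·(x - 5)² - 419/172·(x - 5)³.
With (x - 5) = 3/4: p(23/4) = -28301/11008.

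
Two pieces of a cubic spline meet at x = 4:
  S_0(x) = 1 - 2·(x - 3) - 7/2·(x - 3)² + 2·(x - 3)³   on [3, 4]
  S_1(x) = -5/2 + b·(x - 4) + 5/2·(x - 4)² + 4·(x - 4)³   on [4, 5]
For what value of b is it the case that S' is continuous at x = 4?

S_0'(x) = -2 - 7·(x - 3) + 6·(x - 3)², so S_0'(4) = -3. On the right, S_1'(4) = b, so b = -3.

-3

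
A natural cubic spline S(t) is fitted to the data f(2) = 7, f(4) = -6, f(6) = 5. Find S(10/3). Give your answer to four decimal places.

-3.8889

Write σ_i for S''(x_i). With h_i = 2, 2 and divided differences Δ_i = -13/2, 11/2, the continuity of S' gives the tridiagonal system
  2·σ_0 + 8·σ_1 + 2·σ_2 = 6(Δ_1 - Δ_0) = 72
Natural end conditions: σ_0 = σ_2 = 0.
Solving: σ_0 = 0, σ_1 = 9, σ_2 = 0.
On [2, 4], S(t) = 7 - 19/2·(t - 2) + 0·(t - 2)² + 3/4·(t - 2)³.
With (t - 2) = 4/3: S(10/3) = -35/9.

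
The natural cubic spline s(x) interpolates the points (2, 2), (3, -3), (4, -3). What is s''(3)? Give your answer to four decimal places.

7.5000

Let M_i = s''(x_i). Step sizes h_i = 1, 1; slopes of the chords Δ_i = (y_(i+1) - y_i)/h_i = -5, 0.
  1·M_0 + 4·M_1 + 1·M_2 = 6(Δ_1 - Δ_0) = 30
Natural end conditions: M_0 = M_2 = 0.
Solving the tridiagonal system: M_0 = 0, M_1 = 15/2, M_2 = 0.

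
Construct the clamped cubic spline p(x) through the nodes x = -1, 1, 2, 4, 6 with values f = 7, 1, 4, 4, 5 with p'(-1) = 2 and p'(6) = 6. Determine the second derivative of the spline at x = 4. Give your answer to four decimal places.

-0.5984

Put m_i = p'' at the i-th knot. Here h = (2, 1, 2, 2) and Δ = (-3, 3, 0, 1/2), so the interior equations h_(i-1)·m_(i-1) + 2(h_(i-1)+h_i)·m_i + h_i·m_(i+1) = 6(Δ_i − Δ_(i-1)) read
  2·m_0 + 6·m_1 + 1·m_2 = 6(Δ_1 - Δ_0) = 36
  1·m_1 + 6·m_2 + 2·m_3 = 6(Δ_2 - Δ_1) = -18
  2·m_2 + 8·m_3 + 2·m_4 = 6(Δ_3 - Δ_2) = 3
Clamped end conditions give two more equations: 2h_0·m_0 + h_0·m_1 = 6(Δ_0 - p'(-1)) = -30 and h_3·m_3 + 2h_3·m_4 = 6(p'(6) - Δ_3) = 33.
Solving: m_0 = -797/61, m_1 = 679/61, m_2 = -284/61, m_3 = -73/122, m_4 = 1043/122.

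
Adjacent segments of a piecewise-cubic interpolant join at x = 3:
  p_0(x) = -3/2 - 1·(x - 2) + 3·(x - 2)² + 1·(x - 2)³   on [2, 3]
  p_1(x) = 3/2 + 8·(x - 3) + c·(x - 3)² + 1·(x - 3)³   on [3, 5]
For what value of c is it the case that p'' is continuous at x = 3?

p_0''(x) = 6 + 6·(x - 2), so p_0''(3) = 12. On the right, p_1''(3) = 2c, so c = 6.

6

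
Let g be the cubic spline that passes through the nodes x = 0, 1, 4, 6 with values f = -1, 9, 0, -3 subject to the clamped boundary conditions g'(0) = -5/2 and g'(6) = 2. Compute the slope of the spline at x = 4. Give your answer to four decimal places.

With M_i denoting the second derivative at x_i, h_i = 1, 3, 2, and Δ_i = (y_(i+1) − y_i)/h_i = 10, -3, -3/2:
  1·M_0 + 8·M_1 + 3·M_2 = 6(Δ_1 - Δ_0) = -78
  3·M_1 + 10·M_2 + 2·M_3 = 6(Δ_2 - Δ_1) = 9
Clamped end conditions give two more equations: 2h_0·M_0 + h_0·M_1 = 6(Δ_0 - g'(0)) = 75 and h_2·M_2 + 2h_2·M_3 = 6(g'(6) - Δ_2) = 21.
Forward elimination and back-substitution give M_0 = 1205/26, M_1 = -230/13, M_2 = 149/26, M_3 = 31/13.
On [4, 6], g'(x) = b_2 + 2c_2·(x - 4) + 3d_2·(x - 4)² with b_2 = Δ_2 - h_2(2M_2 + M_3)/6 = -159/26, c_2 = M_2/2 = 149/52, d_2 = (M_3 - M_2)/(6h_2) = -29/104. So g'(4) = -159/26.

-6.1154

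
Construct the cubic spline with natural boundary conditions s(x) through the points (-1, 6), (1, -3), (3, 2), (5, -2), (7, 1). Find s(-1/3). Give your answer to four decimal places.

Write σ_i for s''(x_i). With h_i = 2, 2, 2, 2 and divided differences Δ_i = -9/2, 5/2, -2, 3/2, the continuity of s' gives the tridiagonal system
  2·σ_0 + 8·σ_1 + 2·σ_2 = 6(Δ_1 - Δ_0) = 42
  2·σ_1 + 8·σ_2 + 2·σ_3 = 6(Δ_2 - Δ_1) = -27
  2·σ_2 + 8·σ_3 + 2·σ_4 = 6(Δ_3 - Δ_2) = 21
Natural end conditions: σ_0 = σ_4 = 0.
Solving: σ_0 = 0, σ_1 = 759/112, σ_2 = -171/28, σ_3 = 465/112, σ_4 = 0.
On [-1, 1], s(x) = 6 - 757/112·(x + 1) + 0·(x + 1)² + 253/448·(x + 1)³.
With (x + 1) = 2/3: s(-1/3) = 314/189.

1.6614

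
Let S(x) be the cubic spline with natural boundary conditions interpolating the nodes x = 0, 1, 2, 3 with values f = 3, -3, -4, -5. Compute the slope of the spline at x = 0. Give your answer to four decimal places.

Put m_i = S'' at the i-th knot. Here h = (1, 1, 1) and Δ = (-6, -1, -1), so the interior equations h_(i-1)·m_(i-1) + 2(h_(i-1)+h_i)·m_i + h_i·m_(i+1) = 6(Δ_i − Δ_(i-1)) read
  1·m_0 + 4·m_1 + 1·m_2 = 6(Δ_1 - Δ_0) = 30
  1·m_1 + 4·m_2 + 1·m_3 = 6(Δ_2 - Δ_1) = 0
Natural end conditions: m_0 = m_3 = 0.
Hence m_0 = 0, m_1 = 8, m_2 = -2, m_3 = 0.
On [0, 1], S'(x) = b_0 + 2c_0·x + 3d_0·x² with b_0 = Δ_0 - h_0(2m_0 + m_1)/6 = -22/3, c_0 = m_0/2 = 0, d_0 = (m_1 - m_0)/(6h_0) = 4/3. So S'(0) = -22/3.

-7.3333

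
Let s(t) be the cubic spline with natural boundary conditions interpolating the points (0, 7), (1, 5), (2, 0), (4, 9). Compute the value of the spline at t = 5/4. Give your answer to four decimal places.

Let m_i = s''(x_i). Step sizes h_i = 1, 1, 2; slopes of the chords Δ_i = (y_(i+1) - y_i)/h_i = -2, -5, 9/2.
  1·m_0 + 4·m_1 + 1·m_2 = 6(Δ_1 - Δ_0) = -18
  1·m_1 + 6·m_2 + 2·m_3 = 6(Δ_2 - Δ_1) = 57
Natural end conditions: m_0 = m_3 = 0.
Hence m_0 = 0, m_1 = -165/23, m_2 = 246/23, m_3 = 0.
On [1, 2], s(t) = 5 - 101/23·(t - 1) - 165/46·(t - 1)² + 137/46·(t - 1)³.
With (t - 1) = 1/4: s(5/4) = 10965/2944.

3.7245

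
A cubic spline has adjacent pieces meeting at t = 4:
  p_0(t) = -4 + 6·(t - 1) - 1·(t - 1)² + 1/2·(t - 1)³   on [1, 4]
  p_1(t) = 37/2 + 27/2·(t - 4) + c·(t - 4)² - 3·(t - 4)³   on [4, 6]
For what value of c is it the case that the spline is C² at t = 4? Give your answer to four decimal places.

3.5000

p_0''(t) = -2 + 3·(t - 1), so p_0''(4) = 7. On the right, p_1''(4) = 2c, so c = 7/2.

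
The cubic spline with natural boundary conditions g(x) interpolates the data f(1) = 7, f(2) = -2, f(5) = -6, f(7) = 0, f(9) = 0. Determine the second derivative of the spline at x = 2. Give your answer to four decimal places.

Put M_i = g'' at the i-th knot. Here h = (1, 3, 2, 2) and Δ = (-9, -4/3, 3, 0), so the interior equations h_(i-1)·M_(i-1) + 2(h_(i-1)+h_i)·M_i + h_i·M_(i+1) = 6(Δ_i − Δ_(i-1)) read
  1·M_0 + 8·M_1 + 3·M_2 = 6(Δ_1 - Δ_0) = 46
  3·M_1 + 10·M_2 + 2·M_3 = 6(Δ_2 - Δ_1) = 26
  2·M_2 + 8·M_3 + 2·M_4 = 6(Δ_3 - Δ_2) = -18
Natural end conditions: M_0 = M_4 = 0.
Hence M_0 = 0, M_1 = 691/134, M_2 = 106/67, M_3 = -709/268, M_4 = 0.

5.1567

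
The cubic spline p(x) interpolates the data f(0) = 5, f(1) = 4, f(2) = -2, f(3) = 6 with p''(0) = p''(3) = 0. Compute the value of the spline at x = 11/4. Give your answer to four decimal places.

3.0469

Put m_i = p'' at the i-th knot. Here h = (1, 1, 1) and Δ = (-1, -6, 8), so the interior equations h_(i-1)·m_(i-1) + 2(h_(i-1)+h_i)·m_i + h_i·m_(i+1) = 6(Δ_i − Δ_(i-1)) read
  1·m_0 + 4·m_1 + 1·m_2 = 6(Δ_1 - Δ_0) = -30
  1·m_1 + 4·m_2 + 1·m_3 = 6(Δ_2 - Δ_1) = 84
Natural end conditions: m_0 = m_3 = 0.
Hence m_0 = 0, m_1 = -68/5, m_2 = 122/5, m_3 = 0.
On [2, 3], p(x) = -2 - 2/15·(x - 2) + 61/5·(x - 2)² - 61/15·(x - 2)³.
With (x - 2) = 3/4: p(11/4) = 195/64.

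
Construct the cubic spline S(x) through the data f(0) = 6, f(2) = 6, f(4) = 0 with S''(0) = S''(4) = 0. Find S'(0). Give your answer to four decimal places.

With σ_i denoting the second derivative at x_i, h_i = 2, 2, and Δ_i = (y_(i+1) − y_i)/h_i = 0, -3:
  2·σ_0 + 8·σ_1 + 2·σ_2 = 6(Δ_1 - Δ_0) = -18
Natural end conditions: σ_0 = σ_2 = 0.
Solving the tridiagonal system: σ_0 = 0, σ_1 = -9/4, σ_2 = 0.
On [0, 2], S'(x) = b_0 + 2c_0·x + 3d_0·x² with b_0 = Δ_0 - h_0(2σ_0 + σ_1)/6 = 3/4, c_0 = σ_0/2 = 0, d_0 = (σ_1 - σ_0)/(6h_0) = -3/16. So S'(0) = 3/4.

0.7500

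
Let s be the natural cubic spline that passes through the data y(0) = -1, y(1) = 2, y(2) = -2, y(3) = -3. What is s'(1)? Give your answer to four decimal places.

-1.1333

Put M_i = s'' at the i-th knot. Here h = (1, 1, 1) and Δ = (3, -4, -1), so the interior equations h_(i-1)·M_(i-1) + 2(h_(i-1)+h_i)·M_i + h_i·M_(i+1) = 6(Δ_i − Δ_(i-1)) read
  1·M_0 + 4·M_1 + 1·M_2 = 6(Δ_1 - Δ_0) = -42
  1·M_1 + 4·M_2 + 1·M_3 = 6(Δ_2 - Δ_1) = 18
Natural end conditions: M_0 = M_3 = 0.
Solving: M_0 = 0, M_1 = -62/5, M_2 = 38/5, M_3 = 0.
On [1, 2], s'(x) = b_1 + 2c_1·(x - 1) + 3d_1·(x - 1)² with b_1 = Δ_1 - h_1(2M_1 + M_2)/6 = -17/15, c_1 = M_1/2 = -31/5, d_1 = (M_2 - M_1)/(6h_1) = 10/3. So s'(1) = -17/15.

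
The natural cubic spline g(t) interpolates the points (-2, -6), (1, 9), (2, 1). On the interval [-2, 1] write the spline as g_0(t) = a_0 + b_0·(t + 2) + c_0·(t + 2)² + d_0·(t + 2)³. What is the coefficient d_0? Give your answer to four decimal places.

-0.5417

Write σ_i for g''(x_i). With h_i = 3, 1 and divided differences Δ_i = 5, -8, the continuity of g' gives the tridiagonal system
  3·σ_0 + 8·σ_1 + 1·σ_2 = 6(Δ_1 - Δ_0) = -78
Natural end conditions: σ_0 = σ_2 = 0.
Forward elimination and back-substitution give σ_0 = 0, σ_1 = -39/4, σ_2 = 0.
On [-2, 1], with g_0(t) = a_0 + b_0·(t + 2) + c_0·(t + 2)² + d_0·(t + 2)³: c_0 = σ_0/2 = 0, d_0 = (σ_1 - σ_0)/(6h_0) = -13/24, b_0 = Δ_0 - h_0(2σ_0 + σ_1)/6 = 79/8.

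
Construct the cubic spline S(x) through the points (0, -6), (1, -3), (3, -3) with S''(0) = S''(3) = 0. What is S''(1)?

Let M_i = S''(x_i). Step sizes h_i = 1, 2; slopes of the chords Δ_i = (y_(i+1) - y_i)/h_i = 3, 0.
  1·M_0 + 6·M_1 + 2·M_2 = 6(Δ_1 - Δ_0) = -18
Natural end conditions: M_0 = M_2 = 0.
Hence M_0 = 0, M_1 = -3, M_2 = 0.

-3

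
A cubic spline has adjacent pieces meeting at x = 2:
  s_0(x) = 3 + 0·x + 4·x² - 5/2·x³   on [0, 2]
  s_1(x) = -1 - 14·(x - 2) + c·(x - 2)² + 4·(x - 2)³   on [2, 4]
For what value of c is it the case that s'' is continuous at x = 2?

s_0''(x) = 8 - 15·x, so s_0''(2) = -22. On the right, s_1''(2) = 2c, so c = -11.

-11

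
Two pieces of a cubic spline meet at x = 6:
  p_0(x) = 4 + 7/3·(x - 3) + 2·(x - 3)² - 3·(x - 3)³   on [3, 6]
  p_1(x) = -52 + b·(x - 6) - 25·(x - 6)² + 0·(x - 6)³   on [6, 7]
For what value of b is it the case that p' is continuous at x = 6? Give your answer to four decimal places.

p_0'(x) = 7/3 + 4·(x - 3) - 9·(x - 3)², so p_0'(6) = -200/3. On the right, p_1'(6) = b, so b = -200/3.

-66.6667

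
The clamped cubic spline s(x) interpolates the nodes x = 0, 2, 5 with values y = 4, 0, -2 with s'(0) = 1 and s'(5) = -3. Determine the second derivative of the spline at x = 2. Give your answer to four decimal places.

Write M_i for s''(x_i). With h_i = 2, 3 and divided differences Δ_i = -2, -2/3, the continuity of s' gives the tridiagonal system
  2·M_0 + 10·M_1 + 3·M_2 = 6(Δ_1 - Δ_0) = 8
Clamped end conditions give two more equations: 2h_0·M_0 + h_0·M_1 = 6(Δ_0 - s'(0)) = -18 and h_1·M_1 + 2h_1·M_2 = 6(s'(5) - Δ_1) = -14.
Solving the tridiagonal system: M_0 = -61/10, M_1 = 16/5, M_2 = -59/15.

3.2000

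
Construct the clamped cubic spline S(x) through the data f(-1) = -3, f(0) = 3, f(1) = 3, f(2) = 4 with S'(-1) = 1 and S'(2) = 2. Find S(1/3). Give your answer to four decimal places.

Write m_i for S''(x_i). With h_i = 1, 1, 1 and divided differences Δ_i = 6, 0, 1, the continuity of S' gives the tridiagonal system
  1·m_0 + 4·m_1 + 1·m_2 = 6(Δ_1 - Δ_0) = -36
  1·m_1 + 4·m_2 + 1·m_3 = 6(Δ_2 - Δ_1) = 6
Clamped end conditions give two more equations: 2h_0·m_0 + h_0·m_1 = 6(Δ_0 - S'(-1)) = 30 and h_2·m_2 + 2h_2·m_3 = 6(S'(2) - Δ_2) = 6.
Solving the tridiagonal system: m_0 = 346/15, m_1 = -242/15, m_2 = 82/15, m_3 = 4/15.
On [0, 1], S(x) = 3 + 67/15·x - 121/15·x² + 18/5·x³.
With x = 1/3: S(1/3) = 503/135.

3.7259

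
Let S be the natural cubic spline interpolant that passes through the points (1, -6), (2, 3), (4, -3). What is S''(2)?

Let m_i = S''(x_i). Step sizes h_i = 1, 2; slopes of the chords Δ_i = (y_(i+1) - y_i)/h_i = 9, -3.
  1·m_0 + 6·m_1 + 2·m_2 = 6(Δ_1 - Δ_0) = -72
Natural end conditions: m_0 = m_2 = 0.
Hence m_0 = 0, m_1 = -12, m_2 = 0.

-12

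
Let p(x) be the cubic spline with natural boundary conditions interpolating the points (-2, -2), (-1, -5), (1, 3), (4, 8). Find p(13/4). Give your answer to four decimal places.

Let σ_i = p''(x_i). Step sizes h_i = 1, 2, 3; slopes of the chords Δ_i = (y_(i+1) - y_i)/h_i = -3, 4, 5/3.
  1·σ_0 + 6·σ_1 + 2·σ_2 = 6(Δ_1 - Δ_0) = 42
  2·σ_1 + 10·σ_2 + 3·σ_3 = 6(Δ_2 - Δ_1) = -14
Natural end conditions: σ_0 = σ_3 = 0.
Solving: σ_0 = 0, σ_1 = 8, σ_2 = -3, σ_3 = 0.
On [1, 4], p(x) = 3 + 14/3·(x - 1) - 3/2·(x - 1)² + 1/6·(x - 1)³.
With (x - 1) = 9/4: p(13/4) = 999/128.

7.8047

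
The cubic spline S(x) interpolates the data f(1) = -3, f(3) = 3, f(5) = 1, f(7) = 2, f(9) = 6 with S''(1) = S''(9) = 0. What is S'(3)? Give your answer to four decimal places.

With m_i denoting the second derivative at x_i, h_i = 2, 2, 2, 2, and Δ_i = (y_(i+1) − y_i)/h_i = 3, -1, 1/2, 2:
  2·m_0 + 8·m_1 + 2·m_2 = 6(Δ_1 - Δ_0) = -24
  2·m_1 + 8·m_2 + 2·m_3 = 6(Δ_2 - Δ_1) = 9
  2·m_2 + 8·m_3 + 2·m_4 = 6(Δ_3 - Δ_2) = 9
Natural end conditions: m_0 = m_4 = 0.
Forward elimination and back-substitution give m_0 = 0, m_1 = -387/112, m_2 = 51/28, m_3 = 75/112, m_4 = 0.
On [3, 5], S'(x) = b_1 + 2c_1·(x - 3) + 3d_1·(x - 3)² with b_1 = Δ_1 - h_1(2m_1 + m_2)/6 = 39/56, c_1 = m_1/2 = -387/224, d_1 = (m_2 - m_1)/(6h_1) = 197/448. So S'(3) = 39/56.

0.6964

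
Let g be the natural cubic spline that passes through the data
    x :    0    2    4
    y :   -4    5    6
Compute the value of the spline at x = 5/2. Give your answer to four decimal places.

5.9063

Put m_i = g'' at the i-th knot. Here h = (2, 2) and Δ = (9/2, 1/2), so the interior equations h_(i-1)·m_(i-1) + 2(h_(i-1)+h_i)·m_i + h_i·m_(i+1) = 6(Δ_i − Δ_(i-1)) read
  2·m_0 + 8·m_1 + 2·m_2 = 6(Δ_1 - Δ_0) = -24
Natural end conditions: m_0 = m_2 = 0.
Hence m_0 = 0, m_1 = -3, m_2 = 0.
On [2, 4], g(x) = 5 + 5/2·(x - 2) - 3/2·(x - 2)² + 1/4·(x - 2)³.
With (x - 2) = 1/2: g(5/2) = 189/32.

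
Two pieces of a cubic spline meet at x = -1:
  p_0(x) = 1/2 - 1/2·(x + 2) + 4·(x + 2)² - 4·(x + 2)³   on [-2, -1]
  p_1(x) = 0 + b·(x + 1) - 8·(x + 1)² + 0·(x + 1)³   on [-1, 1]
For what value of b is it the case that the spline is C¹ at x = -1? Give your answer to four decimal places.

-4.5000

p_0'(x) = -1/2 + 8·(x + 2) - 12·(x + 2)², so p_0'(-1) = -9/2. On the right, p_1'(-1) = b, so b = -9/2.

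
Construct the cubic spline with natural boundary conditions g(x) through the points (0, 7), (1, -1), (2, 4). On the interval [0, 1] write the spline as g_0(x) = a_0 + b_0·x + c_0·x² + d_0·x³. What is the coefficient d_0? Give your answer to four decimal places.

3.2500

With m_i denoting the second derivative at x_i, h_i = 1, 1, and Δ_i = (y_(i+1) − y_i)/h_i = -8, 5:
  1·m_0 + 4·m_1 + 1·m_2 = 6(Δ_1 - Δ_0) = 78
Natural end conditions: m_0 = m_2 = 0.
Solving the tridiagonal system: m_0 = 0, m_1 = 39/2, m_2 = 0.
On [0, 1], with g_0(x) = a_0 + b_0·x + c_0·x² + d_0·x³: c_0 = m_0/2 = 0, d_0 = (m_1 - m_0)/(6h_0) = 13/4, b_0 = Δ_0 - h_0(2m_0 + m_1)/6 = -45/4.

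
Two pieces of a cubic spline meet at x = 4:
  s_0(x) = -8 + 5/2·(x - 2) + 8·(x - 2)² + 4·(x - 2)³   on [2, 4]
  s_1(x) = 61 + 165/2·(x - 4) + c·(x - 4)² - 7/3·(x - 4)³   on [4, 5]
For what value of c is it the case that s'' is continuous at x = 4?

s_0''(x) = 16 + 24·(x - 2), so s_0''(4) = 64. On the right, s_1''(4) = 2c, so c = 32.

32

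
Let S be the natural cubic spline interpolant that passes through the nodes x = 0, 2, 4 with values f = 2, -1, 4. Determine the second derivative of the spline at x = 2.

3

Put σ_i = S'' at the i-th knot. Here h = (2, 2) and Δ = (-3/2, 5/2), so the interior equations h_(i-1)·σ_(i-1) + 2(h_(i-1)+h_i)·σ_i + h_i·σ_(i+1) = 6(Δ_i − Δ_(i-1)) read
  2·σ_0 + 8·σ_1 + 2·σ_2 = 6(Δ_1 - Δ_0) = 24
Natural end conditions: σ_0 = σ_2 = 0.
Solving the tridiagonal system: σ_0 = 0, σ_1 = 3, σ_2 = 0.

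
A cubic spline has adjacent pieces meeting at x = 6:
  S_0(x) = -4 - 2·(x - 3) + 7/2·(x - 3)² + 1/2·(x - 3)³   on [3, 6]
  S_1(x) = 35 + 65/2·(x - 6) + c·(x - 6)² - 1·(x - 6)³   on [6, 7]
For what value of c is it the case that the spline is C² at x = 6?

S_0''(x) = 7 + 3·(x - 3), so S_0''(6) = 16. On the right, S_1''(6) = 2c, so c = 8.

8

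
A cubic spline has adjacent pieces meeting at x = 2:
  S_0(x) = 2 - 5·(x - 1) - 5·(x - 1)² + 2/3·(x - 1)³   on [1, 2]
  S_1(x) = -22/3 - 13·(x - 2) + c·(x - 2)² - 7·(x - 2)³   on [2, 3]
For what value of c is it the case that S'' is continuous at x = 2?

S_0''(x) = -10 + 4·(x - 1), so S_0''(2) = -6. On the right, S_1''(2) = 2c, so c = -3.

-3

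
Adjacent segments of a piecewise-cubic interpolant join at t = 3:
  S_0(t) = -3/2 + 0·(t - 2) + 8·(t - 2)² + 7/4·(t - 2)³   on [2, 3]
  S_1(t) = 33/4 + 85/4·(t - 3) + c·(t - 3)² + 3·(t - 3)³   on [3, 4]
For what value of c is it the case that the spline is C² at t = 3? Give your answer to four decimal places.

13.2500

S_0''(t) = 16 + 21/2·(t - 2), so S_0''(3) = 53/2. On the right, S_1''(3) = 2c, so c = 53/4.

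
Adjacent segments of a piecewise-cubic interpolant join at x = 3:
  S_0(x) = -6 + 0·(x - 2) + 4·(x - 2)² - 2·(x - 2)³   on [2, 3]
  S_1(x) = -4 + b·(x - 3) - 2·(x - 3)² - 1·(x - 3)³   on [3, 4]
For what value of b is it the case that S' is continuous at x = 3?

S_0'(x) = 0 + 8·(x - 2) - 6·(x - 2)², so S_0'(3) = 2. On the right, S_1'(3) = b, so b = 2.

2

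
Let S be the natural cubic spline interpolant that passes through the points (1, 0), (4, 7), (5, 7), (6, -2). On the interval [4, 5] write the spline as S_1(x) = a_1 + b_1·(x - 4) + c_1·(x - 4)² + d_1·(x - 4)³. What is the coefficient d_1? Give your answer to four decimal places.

Put M_i = S'' at the i-th knot. Here h = (3, 1, 1) and Δ = (7/3, 0, -9), so the interior equations h_(i-1)·M_(i-1) + 2(h_(i-1)+h_i)·M_i + h_i·M_(i+1) = 6(Δ_i − Δ_(i-1)) read
  3·M_0 + 8·M_1 + 1·M_2 = 6(Δ_1 - Δ_0) = -14
  1·M_1 + 4·M_2 + 1·M_3 = 6(Δ_2 - Δ_1) = -54
Natural end conditions: M_0 = M_3 = 0.
Solving: M_0 = 0, M_1 = -2/31, M_2 = -418/31, M_3 = 0.
On [4, 5], with S_1(x) = a_1 + b_1·(x - 4) + c_1·(x - 4)² + d_1·(x - 4)³: c_1 = M_1/2 = -1/31, d_1 = (M_2 - M_1)/(6h_1) = -208/93, b_1 = Δ_1 - h_1(2M_1 + M_2)/6 = 211/93.

-2.2366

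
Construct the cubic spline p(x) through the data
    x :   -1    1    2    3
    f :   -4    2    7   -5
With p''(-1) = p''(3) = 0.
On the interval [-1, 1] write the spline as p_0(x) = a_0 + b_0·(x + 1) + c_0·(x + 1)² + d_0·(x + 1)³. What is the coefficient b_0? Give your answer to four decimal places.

Let M_i = p''(x_i). Step sizes h_i = 2, 1, 1; slopes of the chords Δ_i = (y_(i+1) - y_i)/h_i = 3, 5, -12.
  2·M_0 + 6·M_1 + 1·M_2 = 6(Δ_1 - Δ_0) = 12
  1·M_1 + 4·M_2 + 1·M_3 = 6(Δ_2 - Δ_1) = -102
Natural end conditions: M_0 = M_3 = 0.
Solving the tridiagonal system: M_0 = 0, M_1 = 150/23, M_2 = -624/23, M_3 = 0.
On [-1, 1], with p_0(x) = a_0 + b_0·(x + 1) + c_0·(x + 1)² + d_0·(x + 1)³: c_0 = M_0/2 = 0, d_0 = (M_1 - M_0)/(6h_0) = 25/46, b_0 = Δ_0 - h_0(2M_0 + M_1)/6 = 19/23.

0.8261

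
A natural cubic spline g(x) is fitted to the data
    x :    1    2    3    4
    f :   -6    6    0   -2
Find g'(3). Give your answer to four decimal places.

-6.5333

Write M_i for g''(x_i). With h_i = 1, 1, 1 and divided differences Δ_i = 12, -6, -2, the continuity of g' gives the tridiagonal system
  1·M_0 + 4·M_1 + 1·M_2 = 6(Δ_1 - Δ_0) = -108
  1·M_1 + 4·M_2 + 1·M_3 = 6(Δ_2 - Δ_1) = 24
Natural end conditions: M_0 = M_3 = 0.
Forward elimination and back-substitution give M_0 = 0, M_1 = -152/5, M_2 = 68/5, M_3 = 0.
On [3, 4], g'(x) = b_2 + 2c_2·(x - 3) + 3d_2·(x - 3)² with b_2 = Δ_2 - h_2(2M_2 + M_3)/6 = -98/15, c_2 = M_2/2 = 34/5, d_2 = (M_3 - M_2)/(6h_2) = -34/15. So g'(3) = -98/15.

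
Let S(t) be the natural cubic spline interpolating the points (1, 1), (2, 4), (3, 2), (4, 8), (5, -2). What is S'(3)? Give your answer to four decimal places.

3.3750

With m_i denoting the second derivative at x_i, h_i = 1, 1, 1, 1, and Δ_i = (y_(i+1) − y_i)/h_i = 3, -2, 6, -10:
  1·m_0 + 4·m_1 + 1·m_2 = 6(Δ_1 - Δ_0) = -30
  1·m_1 + 4·m_2 + 1·m_3 = 6(Δ_2 - Δ_1) = 48
  1·m_2 + 4·m_3 + 1·m_4 = 6(Δ_3 - Δ_2) = -96
Natural end conditions: m_0 = m_4 = 0.
Solving the tridiagonal system: m_0 = 0, m_1 = -369/28, m_2 = 159/7, m_3 = -831/28, m_4 = 0.
On [3, 4], S'(t) = b_2 + 2c_2·(t - 3) + 3d_2·(t - 3)² with b_2 = Δ_2 - h_2(2m_2 + m_3)/6 = 27/8, c_2 = m_2/2 = 159/14, d_2 = (m_3 - m_2)/(6h_2) = -489/56. So S'(3) = 27/8.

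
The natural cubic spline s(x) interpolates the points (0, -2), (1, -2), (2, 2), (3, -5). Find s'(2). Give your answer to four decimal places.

-0.6000

With M_i denoting the second derivative at x_i, h_i = 1, 1, 1, and Δ_i = (y_(i+1) − y_i)/h_i = 0, 4, -7:
  1·M_0 + 4·M_1 + 1·M_2 = 6(Δ_1 - Δ_0) = 24
  1·M_1 + 4·M_2 + 1·M_3 = 6(Δ_2 - Δ_1) = -66
Natural end conditions: M_0 = M_3 = 0.
Forward elimination and back-substitution give M_0 = 0, M_1 = 54/5, M_2 = -96/5, M_3 = 0.
On [2, 3], s'(x) = b_2 + 2c_2·(x - 2) + 3d_2·(x - 2)² with b_2 = Δ_2 - h_2(2M_2 + M_3)/6 = -3/5, c_2 = M_2/2 = -48/5, d_2 = (M_3 - M_2)/(6h_2) = 16/5. So s'(2) = -3/5.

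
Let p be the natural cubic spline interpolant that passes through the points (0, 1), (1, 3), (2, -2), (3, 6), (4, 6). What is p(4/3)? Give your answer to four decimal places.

Let σ_i = p''(x_i). Step sizes h_i = 1, 1, 1, 1; slopes of the chords Δ_i = (y_(i+1) - y_i)/h_i = 2, -5, 8, 0.
  1·σ_0 + 4·σ_1 + 1·σ_2 = 6(Δ_1 - Δ_0) = -42
  1·σ_1 + 4·σ_2 + 1·σ_3 = 6(Δ_2 - Δ_1) = 78
  1·σ_2 + 4·σ_3 + 1·σ_4 = 6(Δ_3 - Δ_2) = -48
Natural end conditions: σ_0 = σ_4 = 0.
Forward elimination and back-substitution give σ_0 = 0, σ_1 = -495/28, σ_2 = 201/7, σ_3 = -537/28, σ_4 = 0.
On [1, 2], p(x) = 3 - 109/28·(x - 1) - 495/56·(x - 1)² + 433/56·(x - 1)³.
With (x - 1) = 1/3: p(4/3) = 761/756.

1.0066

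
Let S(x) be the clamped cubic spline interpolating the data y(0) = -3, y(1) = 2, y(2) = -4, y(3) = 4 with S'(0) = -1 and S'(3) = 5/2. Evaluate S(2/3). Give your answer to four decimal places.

0.7432

Write m_i for S''(x_i). With h_i = 1, 1, 1 and divided differences Δ_i = 5, -6, 8, the continuity of S' gives the tridiagonal system
  1·m_0 + 4·m_1 + 1·m_2 = 6(Δ_1 - Δ_0) = -66
  1·m_1 + 4·m_2 + 1·m_3 = 6(Δ_2 - Δ_1) = 84
Clamped end conditions give two more equations: 2h_0·m_0 + h_0·m_1 = 6(Δ_0 - S'(0)) = 36 and h_2·m_2 + 2h_2·m_3 = 6(S'(3) - Δ_2) = -33.
Hence m_0 = 533/15, m_1 = -526/15, m_2 = 581/15, m_3 = -538/15.
On [0, 1], S(x) = -3 - 1·x + 533/30·x² - 353/30·x³.
With x = 2/3: S(2/3) = 301/405.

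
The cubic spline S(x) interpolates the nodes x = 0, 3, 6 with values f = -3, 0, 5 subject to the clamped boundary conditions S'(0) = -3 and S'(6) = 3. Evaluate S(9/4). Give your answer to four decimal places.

-1.7344

Let σ_i = S''(x_i). Step sizes h_i = 3, 3; slopes of the chords Δ_i = (y_(i+1) - y_i)/h_i = 1, 5/3.
  3·σ_0 + 12·σ_1 + 3·σ_2 = 6(Δ_1 - Δ_0) = 4
Clamped end conditions give two more equations: 2h_0·σ_0 + h_0·σ_1 = 6(Δ_0 - S'(0)) = 24 and h_1·σ_1 + 2h_1·σ_2 = 6(S'(6) - Δ_1) = 8.
Solving the tridiagonal system: σ_0 = 14/3, σ_1 = -4/3, σ_2 = 2.
On [0, 3], S(x) = -3 - 3·x + 7/3·x² - 1/3·x³.
With x = 9/4: S(9/4) = -111/64.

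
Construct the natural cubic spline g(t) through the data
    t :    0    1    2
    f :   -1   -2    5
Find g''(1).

Write σ_i for g''(x_i). With h_i = 1, 1 and divided differences Δ_i = -1, 7, the continuity of g' gives the tridiagonal system
  1·σ_0 + 4·σ_1 + 1·σ_2 = 6(Δ_1 - Δ_0) = 48
Natural end conditions: σ_0 = σ_2 = 0.
Solving: σ_0 = 0, σ_1 = 12, σ_2 = 0.

12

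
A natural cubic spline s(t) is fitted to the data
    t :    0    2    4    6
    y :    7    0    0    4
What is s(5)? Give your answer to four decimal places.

Write σ_i for s''(x_i). With h_i = 2, 2, 2 and divided differences Δ_i = -7/2, 0, 2, the continuity of s' gives the tridiagonal system
  2·σ_0 + 8·σ_1 + 2·σ_2 = 6(Δ_1 - Δ_0) = 21
  2·σ_1 + 8·σ_2 + 2·σ_3 = 6(Δ_2 - Δ_1) = 12
Natural end conditions: σ_0 = σ_3 = 0.
Forward elimination and back-substitution give σ_0 = 0, σ_1 = 12/5, σ_2 = 9/10, σ_3 = 0.
On [4, 6], s(t) = 0 + 7/5·(t - 4) + 9/20·(t - 4)² - 3/40·(t - 4)³.
With (t - 4) = 1: s(5) = 71/40.

1.7750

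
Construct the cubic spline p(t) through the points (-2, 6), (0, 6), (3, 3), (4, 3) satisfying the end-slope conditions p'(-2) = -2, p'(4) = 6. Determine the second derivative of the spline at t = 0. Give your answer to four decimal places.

-0.9231

With M_i denoting the second derivative at x_i, h_i = 2, 3, 1, and Δ_i = (y_(i+1) − y_i)/h_i = 0, -1, 0:
  2·M_0 + 10·M_1 + 3·M_2 = 6(Δ_1 - Δ_0) = -6
  3·M_1 + 8·M_2 + 1·M_3 = 6(Δ_2 - Δ_1) = 6
Clamped end conditions give two more equations: 2h_0·M_0 + h_0·M_1 = 6(Δ_0 - p'(-2)) = 12 and h_2·M_2 + 2h_2·M_3 = 6(p'(4) - Δ_2) = 36.
Solving: M_0 = 45/13, M_1 = -12/13, M_2 = -16/13, M_3 = 242/13.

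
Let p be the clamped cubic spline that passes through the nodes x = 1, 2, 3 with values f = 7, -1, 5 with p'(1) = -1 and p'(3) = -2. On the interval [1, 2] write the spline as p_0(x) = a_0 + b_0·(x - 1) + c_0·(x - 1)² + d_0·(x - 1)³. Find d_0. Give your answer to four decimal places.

14.2500

Write σ_i for p''(x_i). With h_i = 1, 1 and divided differences Δ_i = -8, 6, the continuity of p' gives the tridiagonal system
  1·σ_0 + 4·σ_1 + 1·σ_2 = 6(Δ_1 - Δ_0) = 84
Clamped end conditions give two more equations: 2h_0·σ_0 + h_0·σ_1 = 6(Δ_0 - p'(1)) = -42 and h_1·σ_1 + 2h_1·σ_2 = 6(p'(3) - Δ_1) = -48.
Solving the tridiagonal system: σ_0 = -85/2, σ_1 = 43, σ_2 = -91/2.
On [1, 2], with p_0(x) = a_0 + b_0·(x - 1) + c_0·(x - 1)² + d_0·(x - 1)³: c_0 = σ_0/2 = -85/4, d_0 = (σ_1 - σ_0)/(6h_0) = 57/4, b_0 = Δ_0 - h_0(2σ_0 + σ_1)/6 = -1.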